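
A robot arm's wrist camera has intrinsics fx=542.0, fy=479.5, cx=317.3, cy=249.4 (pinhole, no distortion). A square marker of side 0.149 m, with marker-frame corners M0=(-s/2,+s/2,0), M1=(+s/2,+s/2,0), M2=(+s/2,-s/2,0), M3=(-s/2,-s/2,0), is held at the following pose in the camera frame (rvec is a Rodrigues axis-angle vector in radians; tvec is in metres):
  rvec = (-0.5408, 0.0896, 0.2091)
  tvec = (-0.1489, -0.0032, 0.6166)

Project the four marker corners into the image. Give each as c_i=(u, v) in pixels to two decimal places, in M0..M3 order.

Intrinsics K: fx=542.0, fy=479.5, cx=317.3, cy=249.4
Marker side s = 0.149 m; corners in marker frame (Z=0):
  M0 = (-0.0745, +0.0745, 0)
  M1 = (+0.0745, +0.0745, 0)
  M2 = (+0.0745, -0.0745, 0)
  M3 = (-0.0745, -0.0745, 0)
rvec = (-0.5408, 0.0896, 0.2091), |rvec| = θ = 0.58670 rad = 33.615°
Rodrigues: sinθ=0.55361, 1−cosθ=0.16723; R = I + sinθ·[k]× + (1−cosθ)·[k]×²:
    [+0.97486 -0.22085 +0.02961]
    [+0.17377 +0.83667 +0.51941]
    [-0.13948 -0.50120 +0.85401]
t = (-0.1489, -0.0032, 0.6166) m
M0: Pc = R·M0+t = (-0.23798, +0.04619, +0.58965); u = 542.0·(-0.23798)/0.58965 + 317.3 = 98.5519, v = 479.5·(+0.04619)/0.58965 + 249.4 = 286.9584
M1: Pc = R·M1+t = (-0.09273, +0.07208, +0.56887); u = 542.0·(-0.09273)/0.56887 + 317.3 = 228.9533, v = 479.5·(+0.07208)/0.56887 + 249.4 = 310.1545
M2: Pc = R·M2+t = (-0.05982, -0.05259, +0.64355); u = 542.0·(-0.05982)/0.64355 + 317.3 = 266.9194, v = 479.5·(-0.05259)/0.64355 + 249.4 = 210.2185
M3: Pc = R·M3+t = (-0.20507, -0.07848, +0.66433); u = 542.0·(-0.20507)/0.66433 + 317.3 = 149.9890, v = 479.5·(-0.07848)/0.66433 + 249.4 = 192.7564

c0=(98.55, 286.96) c1=(228.95, 310.15) c2=(266.92, 210.22) c3=(149.99, 192.76)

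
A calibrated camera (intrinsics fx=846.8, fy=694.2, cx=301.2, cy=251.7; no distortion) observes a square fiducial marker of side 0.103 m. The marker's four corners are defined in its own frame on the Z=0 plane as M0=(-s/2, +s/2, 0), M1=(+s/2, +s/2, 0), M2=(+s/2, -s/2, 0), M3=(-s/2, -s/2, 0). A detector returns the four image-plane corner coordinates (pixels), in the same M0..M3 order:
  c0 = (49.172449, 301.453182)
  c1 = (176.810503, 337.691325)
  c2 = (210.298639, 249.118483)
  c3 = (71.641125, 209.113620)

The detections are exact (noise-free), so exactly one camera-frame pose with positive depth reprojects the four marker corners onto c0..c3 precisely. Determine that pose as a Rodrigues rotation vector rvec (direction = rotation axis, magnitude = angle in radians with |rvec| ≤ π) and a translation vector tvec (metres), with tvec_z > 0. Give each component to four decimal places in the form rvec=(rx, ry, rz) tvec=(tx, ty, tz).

Intrinsics K: fx=846.8, fy=694.2, cx=301.2, cy=251.7
Marker side s = 0.103 m; corners in marker frame (Z=0):
  M0 = (-0.0515, +0.0515, 0)
  M1 = (+0.0515, +0.0515, 0)
  M2 = (+0.0515, -0.0515, 0)
  M3 = (-0.0515, -0.0515, 0)
Detected image corners:
  c0 = (49.172449, 301.453182) px
  c1 = (176.810503, 337.691325) px
  c2 = (210.298639, 249.118483) px
  c3 = (71.641125, 209.113620) px
Planar DLT: solve 8×8 A·h = b for H (H[2,2]=1):
  H  [+1298.10759 -168.16202 +126.59947]
  H  [+385.89078 +1102.07311 +276.30445]
  H  [+0.06032 +0.81618 +1.00000]
B = K⁻¹H; ‖b₁‖=1.604195, ‖b₂‖=1.604195; λ = 2/(‖b₁‖+‖b₂‖) = 0.623366, sign → tz>0 ⇒ λ=+0.623366
r₁ = λ·B[:,0] = (+0.94222,+0.33288,+0.03760); r₂ = λ·B[:,1] = (-0.30476,+0.80515,+0.50878)
r₃ = r₁×r₂ = (+0.13909,-0.49084,+0.86008); SVD([r₁ r₂ r₃]) → R = UVᵀ:
  R  [+0.94222 -0.30476 +0.13909]
  R  [+0.33288 +0.80515 -0.49084]
  R  [+0.03760 +0.50878 +0.86008]
t = (-0.12853, +0.02209, +0.62337) m
tr R = 2.607444; θ = arccos((tr R − 1)/2) = 0.637272 rad = 36.513°
axis k = ((R−Rᵀ)₃₂, (R−Rᵀ)₁₃, (R−Rᵀ)₂₁) / (2 sinθ) = (+0.840008, +0.085285, +0.535829)
rvec = θ·k = (+0.535314, +0.054350, +0.341469)

rvec=(0.5353, 0.0544, 0.3415) tvec=(-0.1285, 0.0221, 0.6234)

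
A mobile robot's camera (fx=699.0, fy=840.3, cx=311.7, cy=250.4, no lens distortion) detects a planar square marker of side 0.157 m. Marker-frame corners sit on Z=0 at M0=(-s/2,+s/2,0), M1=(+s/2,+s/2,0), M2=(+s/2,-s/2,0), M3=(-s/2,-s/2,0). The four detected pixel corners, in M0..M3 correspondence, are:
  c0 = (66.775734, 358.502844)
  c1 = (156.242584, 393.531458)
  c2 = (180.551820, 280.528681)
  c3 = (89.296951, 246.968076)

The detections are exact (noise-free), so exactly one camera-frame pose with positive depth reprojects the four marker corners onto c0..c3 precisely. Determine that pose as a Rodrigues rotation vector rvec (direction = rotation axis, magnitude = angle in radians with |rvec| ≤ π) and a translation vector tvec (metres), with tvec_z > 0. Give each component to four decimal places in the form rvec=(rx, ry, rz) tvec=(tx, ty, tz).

Intrinsics K: fx=699.0, fy=840.3, cx=311.7, cy=250.4
Marker side s = 0.157 m; corners in marker frame (Z=0):
  M0 = (-0.0785, +0.0785, 0)
  M1 = (+0.0785, +0.0785, 0)
  M2 = (+0.0785, -0.0785, 0)
  M3 = (-0.0785, -0.0785, 0)
Detected image corners:
  c0 = (66.775734, 358.502844) px
  c1 = (156.242584, 393.531458) px
  c2 = (180.551820, 280.528681) px
  c3 = (89.296951, 246.968076) px
Planar DLT: solve 8×8 A·h = b for H (H[2,2]=1):
  H  [+561.59829 -137.16475 +122.72757]
  H  [+182.37295 +746.00833 +320.15738]
  H  [-0.11285 +0.09679 +1.00000]
B = K⁻¹H; ‖b₁‖=0.896919, ‖b₂‖=0.896919; λ = 2/(‖b₁‖+‖b₂‖) = 1.114928, sign → tz>0 ⇒ λ=+1.114928
r₁ = λ·B[:,0] = (+0.95187,+0.27947,-0.12582); r₂ = λ·B[:,1] = (-0.26690,+0.95766,+0.10792)
r₃ = r₁×r₂ = (+0.15065,-0.06914,+0.98617); SVD([r₁ r₂ r₃]) → R = UVᵀ:
  R  [+0.95187 -0.26690 +0.15065]
  R  [+0.27947 +0.95766 -0.06914]
  R  [-0.12582 +0.10792 +0.98617]
t = (-0.30142, +0.09256, +1.11493) m
tr R = 2.895702; θ = arccos((tr R − 1)/2) = 0.324372 rad = 18.585°
axis k = ((R−Rᵀ)₃₂, (R−Rᵀ)₁₃, (R−Rᵀ)₂₁) / (2 sinθ) = (+0.277766, +0.433739, +0.857156)
rvec = θ·k = (+0.090100, +0.140693, +0.278037)

rvec=(0.0901, 0.1407, 0.2780) tvec=(-0.3014, 0.0926, 1.1149)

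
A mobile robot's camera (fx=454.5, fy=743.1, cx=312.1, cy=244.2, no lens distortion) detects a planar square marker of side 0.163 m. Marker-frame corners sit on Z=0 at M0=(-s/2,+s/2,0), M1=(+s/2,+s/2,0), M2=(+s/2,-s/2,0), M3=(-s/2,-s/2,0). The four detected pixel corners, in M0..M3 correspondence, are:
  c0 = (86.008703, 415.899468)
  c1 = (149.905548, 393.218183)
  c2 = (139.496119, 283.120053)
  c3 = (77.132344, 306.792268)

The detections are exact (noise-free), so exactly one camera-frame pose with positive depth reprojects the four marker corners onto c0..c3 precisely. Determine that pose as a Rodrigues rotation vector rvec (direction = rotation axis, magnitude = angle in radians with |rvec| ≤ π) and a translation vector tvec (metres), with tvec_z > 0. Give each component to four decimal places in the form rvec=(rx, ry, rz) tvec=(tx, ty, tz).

rvec=(-0.1387, 0.1084, -0.2174) tvec=(-0.4787, 0.1543, 1.0920)

Intrinsics K: fx=454.5, fy=743.1, cx=312.1, cy=244.2
Marker side s = 0.163 m; corners in marker frame (Z=0):
  M0 = (-0.0815, +0.0815, 0)
  M1 = (+0.0815, +0.0815, 0)
  M2 = (+0.0815, -0.0815, 0)
  M3 = (-0.0815, -0.0815, 0)
Detected image corners:
  c0 = (86.008703, 415.899468) px
  c1 = (149.905548, 393.218183) px
  c2 = (139.496119, 283.120053) px
  c3 = (77.132344, 306.792268) px
Planar DLT: solve 8×8 A·h = b for H (H[2,2]=1):
  H  [+377.71868 +43.72721 +112.86545]
  H  [-171.68938 +624.78119 +349.22914]
  H  [-0.08425 -0.13611 +1.00000]
B = K⁻¹H; ‖b₁‖=0.915766, ‖b₂‖=0.915766; λ = 2/(‖b₁‖+‖b₂‖) = 1.091982, sign → tz>0 ⇒ λ=+1.091982
r₁ = λ·B[:,0] = (+0.97068,-0.22206,-0.09200); r₂ = λ·B[:,1] = (+0.20712,+0.96696,-0.14863)
r₃ = r₁×r₂ = (+0.12197,+0.12522,+0.98460); SVD([r₁ r₂ r₃]) → R = UVᵀ:
  R  [+0.97068 +0.20712 +0.12197]
  R  [-0.22206 +0.96696 +0.12522]
  R  [-0.09200 -0.14863 +0.98460]
t = (-0.47868, +0.15434, +1.09198) m
tr R = 2.922243; θ = arccos((tr R − 1)/2) = 0.279760 rad = 16.029°
axis k = ((R−Rᵀ)₃₂, (R−Rᵀ)₁₃, (R−Rᵀ)₂₁) / (2 sinθ) = (-0.495890, +0.387442, -0.777162)
rvec = θ·k = (-0.138730, +0.108391, -0.217419)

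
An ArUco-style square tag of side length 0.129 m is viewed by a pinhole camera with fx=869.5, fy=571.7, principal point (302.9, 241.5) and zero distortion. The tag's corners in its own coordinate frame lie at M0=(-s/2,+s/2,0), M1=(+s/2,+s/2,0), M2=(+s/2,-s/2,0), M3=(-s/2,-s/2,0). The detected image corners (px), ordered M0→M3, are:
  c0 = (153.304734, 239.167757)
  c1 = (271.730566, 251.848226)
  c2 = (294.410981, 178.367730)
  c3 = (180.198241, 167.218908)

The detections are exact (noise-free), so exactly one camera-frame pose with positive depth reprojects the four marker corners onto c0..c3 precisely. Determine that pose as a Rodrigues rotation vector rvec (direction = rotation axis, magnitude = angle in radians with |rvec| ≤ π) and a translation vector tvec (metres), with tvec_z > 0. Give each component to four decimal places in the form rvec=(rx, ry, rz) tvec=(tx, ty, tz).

rvec=(-0.2993, 0.0824, 0.1732) tvec=(-0.0843, -0.0543, 0.9379)

Intrinsics K: fx=869.5, fy=571.7, cx=302.9, cy=241.5
Marker side s = 0.129 m; corners in marker frame (Z=0):
  M0 = (-0.0645, +0.0645, 0)
  M1 = (+0.0645, +0.0645, 0)
  M2 = (+0.0645, -0.0645, 0)
  M3 = (-0.0645, -0.0645, 0)
Detected image corners:
  c0 = (153.304734, 239.167757) px
  c1 = (271.730566, 251.848226) px
  c2 = (294.410981, 178.367730) px
  c3 = (180.198241, 167.218908) px
Planar DLT: solve 8×8 A·h = b for H (H[2,2]=1):
  H  [+875.89135 -260.84713 +224.72978]
  H  [+68.54346 +499.86120 +208.39205]
  H  [-0.11332 -0.30492 +1.00000]
B = K⁻¹H; ‖b₁‖=1.066224, ‖b₂‖=1.066225; λ = 2/(‖b₁‖+‖b₂‖) = 0.937889, sign → tz>0 ⇒ λ=+0.937889
r₁ = λ·B[:,0] = (+0.98181,+0.15734,-0.10628); r₂ = λ·B[:,1] = (-0.18174,+0.94084,-0.28598)
r₃ = r₁×r₂ = (+0.05500,+0.30010,+0.95232); SVD([r₁ r₂ r₃]) → R = UVᵀ:
  R  [+0.98181 -0.18174 +0.05500]
  R  [+0.15734 +0.94084 +0.30010]
  R  [-0.10628 -0.28598 +0.95232]
t = (-0.08432, -0.05431, +0.93789) m
tr R = 2.874972; θ = arccos((tr R − 1)/2) = 0.355462 rad = 20.366°
axis k = ((R−Rᵀ)₃₂, (R−Rᵀ)₁₃, (R−Rᵀ)₂₁) / (2 sinθ) = (-0.842016, +0.231711, +0.487154)
rvec = θ·k = (-0.299305, +0.082364, +0.173164)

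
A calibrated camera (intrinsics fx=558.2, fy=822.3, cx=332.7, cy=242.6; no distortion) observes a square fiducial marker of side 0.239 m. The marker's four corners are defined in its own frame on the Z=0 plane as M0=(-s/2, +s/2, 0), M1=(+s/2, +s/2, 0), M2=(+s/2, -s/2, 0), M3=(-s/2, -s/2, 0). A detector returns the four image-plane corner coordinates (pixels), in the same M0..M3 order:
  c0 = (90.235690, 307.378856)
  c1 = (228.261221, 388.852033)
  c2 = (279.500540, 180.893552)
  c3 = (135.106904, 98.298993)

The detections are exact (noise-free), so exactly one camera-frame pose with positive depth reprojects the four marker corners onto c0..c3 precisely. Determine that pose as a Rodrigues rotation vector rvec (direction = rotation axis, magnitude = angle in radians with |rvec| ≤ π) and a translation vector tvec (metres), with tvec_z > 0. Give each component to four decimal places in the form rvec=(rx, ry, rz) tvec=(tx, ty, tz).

Intrinsics K: fx=558.2, fy=822.3, cx=332.7, cy=242.6
Marker side s = 0.239 m; corners in marker frame (Z=0):
  M0 = (-0.1195, +0.1195, 0)
  M1 = (+0.1195, +0.1195, 0)
  M2 = (+0.1195, -0.1195, 0)
  M3 = (-0.1195, -0.1195, 0)
Detected image corners:
  c0 = (90.235690, 307.378856) px
  c1 = (228.261221, 388.852033) px
  c2 = (279.500540, 180.893552) px
  c3 = (135.106904, 98.298993) px
Planar DLT: solve 8×8 A·h = b for H (H[2,2]=1):
  H  [+582.19776 -169.25868 +182.39395]
  H  [+332.06392 +914.70490 +245.78968]
  H  [-0.04562 +0.17316 +1.00000]
B = K⁻¹H; ‖b₁‖=1.149565, ‖b₂‖=1.149565; λ = 2/(‖b₁‖+‖b₂‖) = 0.869894, sign → tz>0 ⇒ λ=+0.869894
r₁ = λ·B[:,0] = (+0.93095,+0.36299,-0.03969); r₂ = λ·B[:,1] = (-0.35355,+0.92321,+0.15063)
r₃ = r₁×r₂ = (+0.09132,-0.12620,+0.98779); SVD([r₁ r₂ r₃]) → R = UVᵀ:
  R  [+0.93095 -0.35355 +0.09132]
  R  [+0.36299 +0.92321 -0.12620]
  R  [-0.03969 +0.15063 +0.98779]
t = (-0.23424, +0.00337, +0.86989) m
tr R = 2.841946; θ = arccos((tr R − 1)/2) = 0.400226 rad = 22.931°
axis k = ((R−Rᵀ)₃₂, (R−Rᵀ)₁₃, (R−Rᵀ)₂₁) / (2 sinθ) = (+0.355256, +0.168117, +0.919527)
rvec = θ·k = (+0.142183, +0.067285, +0.368019)

rvec=(0.1422, 0.0673, 0.3680) tvec=(-0.2342, 0.0034, 0.8699)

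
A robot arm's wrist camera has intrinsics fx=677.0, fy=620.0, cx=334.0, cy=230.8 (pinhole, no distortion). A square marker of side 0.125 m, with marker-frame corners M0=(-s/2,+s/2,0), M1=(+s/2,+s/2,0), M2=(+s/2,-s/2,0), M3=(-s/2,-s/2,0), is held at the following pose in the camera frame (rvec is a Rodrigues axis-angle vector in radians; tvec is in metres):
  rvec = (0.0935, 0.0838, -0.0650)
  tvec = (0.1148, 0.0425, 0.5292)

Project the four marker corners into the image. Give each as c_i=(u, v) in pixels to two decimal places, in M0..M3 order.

Intrinsics K: fx=677.0, fy=620.0, cx=334.0, cy=230.8
Marker side s = 0.125 m; corners in marker frame (Z=0):
  M0 = (-0.0625, +0.0625, 0)
  M1 = (+0.0625, +0.0625, 0)
  M2 = (+0.0625, -0.0625, 0)
  M3 = (-0.0625, -0.0625, 0)
rvec = (0.0935, 0.0838, -0.0650), |rvec| = θ = 0.14138 rad = 8.101°
Rodrigues: sinθ=0.14091, 1−cosθ=0.00998; R = I + sinθ·[k]× + (1−cosθ)·[k]×²:
    [+0.99439 +0.06869 +0.08049]
    [-0.06087 +0.99353 -0.09591]
    [-0.08655 +0.09047 +0.99213]
t = (0.1148, 0.0425, 0.5292) m
M0: Pc = R·M0+t = (+0.05694, +0.10840, +0.54026); u = 677.0·(+0.05694)/0.54026 + 334.0 = 405.3564, v = 620.0·(+0.10840)/0.54026 + 230.8 = 355.1984
M1: Pc = R·M1+t = (+0.18124, +0.10079, +0.52944); u = 677.0·(+0.18124)/0.52944 + 334.0 = 565.7545, v = 620.0·(+0.10079)/0.52944 + 230.8 = 348.8300
M2: Pc = R·M2+t = (+0.17266, -0.02340, +0.51814); u = 677.0·(+0.17266)/0.51814 + 334.0 = 559.5931, v = 620.0·(-0.02340)/0.51814 + 230.8 = 202.7996
M3: Pc = R·M3+t = (+0.04836, -0.01579, +0.52896); u = 677.0·(+0.04836)/0.52896 + 334.0 = 395.8918, v = 620.0·(-0.01579)/0.52896 + 230.8 = 212.2911

c0=(405.36, 355.20) c1=(565.75, 348.83) c2=(559.59, 202.80) c3=(395.89, 212.29)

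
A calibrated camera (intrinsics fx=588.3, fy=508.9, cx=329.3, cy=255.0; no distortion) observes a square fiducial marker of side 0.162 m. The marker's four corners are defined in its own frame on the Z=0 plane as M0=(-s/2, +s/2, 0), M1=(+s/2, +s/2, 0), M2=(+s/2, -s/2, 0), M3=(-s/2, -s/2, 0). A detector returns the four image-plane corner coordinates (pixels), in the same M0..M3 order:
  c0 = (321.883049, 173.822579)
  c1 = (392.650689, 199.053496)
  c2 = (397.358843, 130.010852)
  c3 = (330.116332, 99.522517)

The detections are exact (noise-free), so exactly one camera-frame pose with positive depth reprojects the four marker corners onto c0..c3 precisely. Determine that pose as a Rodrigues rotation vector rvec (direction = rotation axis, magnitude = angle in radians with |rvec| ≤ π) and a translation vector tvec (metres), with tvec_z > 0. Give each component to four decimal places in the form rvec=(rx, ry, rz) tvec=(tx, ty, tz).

rvec=(-0.2395, -0.6509, 0.1733) tvec=(0.0580, -0.2135, 1.0393)

Intrinsics K: fx=588.3, fy=508.9, cx=329.3, cy=255.0
Marker side s = 0.162 m; corners in marker frame (Z=0):
  M0 = (-0.0810, +0.0810, 0)
  M1 = (+0.0810, +0.0810, 0)
  M2 = (+0.0810, -0.0810, 0)
  M3 = (-0.0810, -0.0810, 0)
Detected image corners:
  c0 = (321.883049, 173.822579) px
  c1 = (392.650689, 199.053496) px
  c2 = (397.358843, 130.010852) px
  c3 = (330.116332, 99.522517) px
Planar DLT: solve 8×8 A·h = b for H (H[2,2]=1):
  H  [+625.85708 -134.36752 +362.12270]
  H  [+255.92554 +402.03508 +150.46451]
  H  [+0.55515 -0.26328 +1.00000]
B = K⁻¹H; ‖b₁‖=0.962209, ‖b₂‖=0.962209; λ = 2/(‖b₁‖+‖b₂‖) = 1.039276, sign → tz>0 ⇒ λ=+1.039276
r₁ = λ·B[:,0] = (+0.78268,+0.23355,+0.57695); r₂ = λ·B[:,1] = (-0.08421,+0.95814,-0.27362)
r₃ = r₁×r₂ = (-0.61671,+0.16557,+0.76958); SVD([r₁ r₂ r₃]) → R = UVᵀ:
  R  [+0.78268 -0.08421 -0.61671]
  R  [+0.23355 +0.95814 +0.16557]
  R  [+0.57695 -0.27362 +0.76958]
t = (+0.05798, -0.21348, +1.03928) m
tr R = 2.510402; θ = arccos((tr R − 1)/2) = 0.714836 rad = 40.957°
axis k = ((R−Rᵀ)₃₂, (R−Rᵀ)₁₃, (R−Rᵀ)₂₁) / (2 sinθ) = (-0.335012, -0.910504, +0.242384)
rvec = θ·k = (-0.239479, -0.650861, +0.173265)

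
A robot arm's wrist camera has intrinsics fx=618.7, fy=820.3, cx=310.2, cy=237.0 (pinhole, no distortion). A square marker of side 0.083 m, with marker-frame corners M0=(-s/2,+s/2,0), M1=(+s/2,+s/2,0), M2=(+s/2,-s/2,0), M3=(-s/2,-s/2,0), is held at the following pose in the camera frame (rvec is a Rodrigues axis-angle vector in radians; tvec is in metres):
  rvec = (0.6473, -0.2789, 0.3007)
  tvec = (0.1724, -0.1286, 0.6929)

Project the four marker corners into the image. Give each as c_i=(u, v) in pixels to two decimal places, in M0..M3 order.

Intrinsics K: fx=618.7, fy=820.3, cx=310.2, cy=237.0
Marker side s = 0.083 m; corners in marker frame (Z=0):
  M0 = (-0.0415, +0.0415, 0)
  M1 = (+0.0415, +0.0415, 0)
  M2 = (+0.0415, -0.0415, 0)
  M3 = (-0.0415, -0.0415, 0)
rvec = (0.6473, -0.2789, 0.3007), |rvec| = θ = 0.76629 rad = 43.905°
Rodrigues: sinθ=0.69347, 1−cosθ=0.27951; R = I + sinθ·[k]× + (1−cosθ)·[k]×²:
    [+0.91993 -0.35806 -0.15974]
    [+0.18619 +0.75751 -0.62571]
    [+0.34505 +0.54586 +0.76353]
t = (0.1724, -0.1286, 0.6929) m
M0: Pc = R·M0+t = (+0.11936, -0.10489, +0.70123); u = 618.7·(+0.11936)/0.70123 + 310.2 = 415.5145, v = 820.3·(-0.10489)/0.70123 + 237.0 = 114.3002
M1: Pc = R·M1+t = (+0.19572, -0.08944, +0.72987); u = 618.7·(+0.19572)/0.72987 + 310.2 = 476.1065, v = 820.3·(-0.08944)/0.72987 + 237.0 = 136.4830
M2: Pc = R·M2+t = (+0.22544, -0.15231, +0.68457); u = 618.7·(+0.22544)/0.68457 + 310.2 = 513.9461, v = 820.3·(-0.15231)/0.68457 + 237.0 = 54.4904
M3: Pc = R·M3+t = (+0.14908, -0.16776, +0.65593); u = 618.7·(+0.14908)/0.65593 + 310.2 = 450.8210, v = 820.3·(-0.16776)/0.65593 + 237.0 = 27.1954

c0=(415.51, 114.30) c1=(476.11, 136.48) c2=(513.95, 54.49) c3=(450.82, 27.20)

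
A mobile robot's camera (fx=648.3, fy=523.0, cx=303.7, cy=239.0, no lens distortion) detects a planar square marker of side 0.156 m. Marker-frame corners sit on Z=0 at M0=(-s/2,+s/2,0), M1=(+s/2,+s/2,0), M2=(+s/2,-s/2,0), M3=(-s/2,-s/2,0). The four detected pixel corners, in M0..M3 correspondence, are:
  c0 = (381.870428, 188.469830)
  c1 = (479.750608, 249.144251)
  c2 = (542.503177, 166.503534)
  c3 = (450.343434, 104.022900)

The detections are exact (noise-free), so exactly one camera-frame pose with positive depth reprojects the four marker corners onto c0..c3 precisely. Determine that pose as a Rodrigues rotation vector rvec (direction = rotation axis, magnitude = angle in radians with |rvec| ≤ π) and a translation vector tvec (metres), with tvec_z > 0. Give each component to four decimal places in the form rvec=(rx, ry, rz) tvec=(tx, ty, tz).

rvec=(-0.0811, -0.2626, 0.6001) tvec=(0.1959, -0.0931, 0.7866)

Intrinsics K: fx=648.3, fy=523.0, cx=303.7, cy=239.0
Marker side s = 0.156 m; corners in marker frame (Z=0):
  M0 = (-0.0780, +0.0780, 0)
  M1 = (+0.0780, +0.0780, 0)
  M2 = (+0.0780, -0.0780, 0)
  M3 = (-0.0780, -0.0780, 0)
Detected image corners:
  c0 = (381.870428, 188.469830) px
  c1 = (479.750608, 249.144251) px
  c2 = (542.503177, 166.503534) px
  c3 = (450.343434, 104.022900) px
Planar DLT: solve 8×8 A·h = b for H (H[2,2]=1):
  H  [+738.80157 -509.36048 +465.14797]
  H  [+444.44612 +501.36188 +177.08175]
  H  [+0.28035 -0.19233 +1.00000]
B = K⁻¹H; ‖b₁‖=1.271232, ‖b₂‖=1.271232; λ = 2/(‖b₁‖+‖b₂‖) = 0.786638, sign → tz>0 ⇒ λ=+0.786638
r₁ = λ·B[:,0] = (+0.79314,+0.56771,+0.22053); r₂ = λ·B[:,1] = (-0.54718,+0.82323,-0.15129)
r₃ = r₁×r₂ = (-0.26744,-0.00067,+0.96357); SVD([r₁ r₂ r₃]) → R = UVᵀ:
  R  [+0.79314 -0.54718 -0.26744]
  R  [+0.56771 +0.82323 -0.00067]
  R  [+0.22053 -0.15129 +0.96357]
t = (+0.19590, -0.09313, +0.78664) m
tr R = 2.579946; θ = arccos((tr R − 1)/2) = 0.660031 rad = 37.817°
axis k = ((R−Rᵀ)₃₂, (R−Rᵀ)₁₃, (R−Rᵀ)₂₁) / (2 sinθ) = (-0.122826, -0.397928, +0.909157)
rvec = θ·k = (-0.081069, -0.262645, +0.600072)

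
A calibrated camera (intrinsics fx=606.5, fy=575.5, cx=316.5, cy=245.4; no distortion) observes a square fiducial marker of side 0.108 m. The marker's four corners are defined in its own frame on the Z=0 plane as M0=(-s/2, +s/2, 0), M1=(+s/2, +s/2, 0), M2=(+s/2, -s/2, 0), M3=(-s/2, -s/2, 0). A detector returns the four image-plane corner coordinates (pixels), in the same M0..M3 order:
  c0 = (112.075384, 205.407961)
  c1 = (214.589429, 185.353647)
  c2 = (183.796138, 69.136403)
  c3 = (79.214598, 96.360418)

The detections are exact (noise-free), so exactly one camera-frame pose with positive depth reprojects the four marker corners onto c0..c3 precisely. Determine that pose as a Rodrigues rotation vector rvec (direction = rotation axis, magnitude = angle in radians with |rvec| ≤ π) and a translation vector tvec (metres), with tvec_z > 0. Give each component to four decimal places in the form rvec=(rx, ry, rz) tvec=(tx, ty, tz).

rvec=(0.2197, 0.2702, -0.1899) tvec=(-0.1540, -0.1001, 0.5486)

Intrinsics K: fx=606.5, fy=575.5, cx=316.5, cy=245.4
Marker side s = 0.108 m; corners in marker frame (Z=0):
  M0 = (-0.0540, +0.0540, 0)
  M1 = (+0.0540, +0.0540, 0)
  M2 = (+0.0540, -0.0540, 0)
  M3 = (-0.0540, -0.0540, 0)
Detected image corners:
  c0 = (112.075384, 205.407961) px
  c1 = (214.589429, 185.353647) px
  c2 = (183.796138, 69.136403) px
  c3 = (79.214598, 96.360418) px
Planar DLT: solve 8×8 A·h = b for H (H[2,2]=1):
  H  [+882.34763 +345.65311 +146.26829]
  H  [-290.19417 +1089.78371 +140.44043]
  H  [-0.51724 +0.34386 +1.00000]
B = K⁻¹H; ‖b₁‖=1.822837, ‖b₂‖=1.822837; λ = 2/(‖b₁‖+‖b₂‖) = 0.548596, sign → tz>0 ⇒ λ=+0.548596
r₁ = λ·B[:,0] = (+0.94618,-0.15563,-0.28375); r₂ = λ·B[:,1] = (+0.21421,+0.95840,+0.18864)
r₃ = r₁×r₂ = (+0.24259,-0.23927,+0.94016); SVD([r₁ r₂ r₃]) → R = UVᵀ:
  R  [+0.94618 +0.21421 +0.24259]
  R  [-0.15563 +0.95840 -0.23927]
  R  [-0.28375 +0.18864 +0.94016]
t = (-0.15398, -0.10005, +0.54860) m
tr R = 2.844741; θ = arccos((tr R − 1)/2) = 0.396623 rad = 22.725°
axis k = ((R−Rᵀ)₃₂, (R−Rᵀ)₁₃, (R−Rᵀ)₂₁) / (2 sinθ) = (+0.553846, +0.681254, -0.478693)
rvec = θ·k = (+0.219668, +0.270201, -0.189861)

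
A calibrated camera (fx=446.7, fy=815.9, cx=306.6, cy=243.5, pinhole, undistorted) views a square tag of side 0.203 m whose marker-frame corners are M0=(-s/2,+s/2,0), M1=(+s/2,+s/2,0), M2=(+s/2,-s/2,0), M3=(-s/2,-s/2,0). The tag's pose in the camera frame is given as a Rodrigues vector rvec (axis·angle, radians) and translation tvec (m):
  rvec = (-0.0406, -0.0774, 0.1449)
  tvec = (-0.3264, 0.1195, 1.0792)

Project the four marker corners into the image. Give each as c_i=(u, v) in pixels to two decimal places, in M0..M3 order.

c0=(121.97, 400.30) c1=(207.21, 420.43) c2=(219.92, 268.87) c3=(135.59, 246.80)

Intrinsics K: fx=446.7, fy=815.9, cx=306.6, cy=243.5
Marker side s = 0.203 m; corners in marker frame (Z=0):
  M0 = (-0.1015, +0.1015, 0)
  M1 = (+0.1015, +0.1015, 0)
  M2 = (+0.1015, -0.1015, 0)
  M3 = (-0.1015, -0.1015, 0)
rvec = (-0.0406, -0.0774, 0.1449), |rvec| = θ = 0.16922 rad = 9.696°
Rodrigues: sinθ=0.16841, 1−cosθ=0.01428; R = I + sinθ·[k]× + (1−cosθ)·[k]×²:
    [+0.98654 -0.14264 -0.07997]
    [+0.14578 +0.98870 +0.03481]
    [+0.07410 -0.04600 +0.99619]
t = (-0.3264, 0.1195, 1.0792) m
M0: Pc = R·M0+t = (-0.44101, +0.20506, +1.06701); u = 446.7·(-0.44101)/1.06701 + 306.6 = 121.9720, v = 815.9·(+0.20506)/1.06701 + 243.5 = 400.2990
M1: Pc = R·M1+t = (-0.24074, +0.23465, +1.08205); u = 446.7·(-0.24074)/1.08205 + 306.6 = 207.2142, v = 815.9·(+0.23465)/1.08205 + 243.5 = 420.4332
M2: Pc = R·M2+t = (-0.21179, +0.03394, +1.09139); u = 446.7·(-0.21179)/1.09139 + 306.6 = 219.9163, v = 815.9·(+0.03394)/1.09139 + 243.5 = 268.8749
M3: Pc = R·M3+t = (-0.41206, +0.00435, +1.07635); u = 446.7·(-0.41206)/1.07635 + 306.6 = 135.5910, v = 815.9·(+0.00435)/1.07635 + 243.5 = 246.7975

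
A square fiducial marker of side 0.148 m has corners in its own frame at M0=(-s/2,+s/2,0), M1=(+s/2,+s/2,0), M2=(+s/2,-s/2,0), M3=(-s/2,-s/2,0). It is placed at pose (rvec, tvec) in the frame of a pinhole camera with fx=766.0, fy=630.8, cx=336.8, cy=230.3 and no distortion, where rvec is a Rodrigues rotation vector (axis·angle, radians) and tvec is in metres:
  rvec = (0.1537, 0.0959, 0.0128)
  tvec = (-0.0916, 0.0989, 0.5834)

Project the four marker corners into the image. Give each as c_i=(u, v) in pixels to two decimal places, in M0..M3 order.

c0=(125.93, 409.07) c1=(312.89, 416.51) c2=(313.01, 260.74) c3=(118.71, 256.76)

Intrinsics K: fx=766.0, fy=630.8, cx=336.8, cy=230.3
Marker side s = 0.148 m; corners in marker frame (Z=0):
  M0 = (-0.0740, +0.0740, 0)
  M1 = (+0.0740, +0.0740, 0)
  M2 = (+0.0740, -0.0740, 0)
  M3 = (-0.0740, -0.0740, 0)
rvec = (0.1537, 0.0959, 0.0128), |rvec| = θ = 0.18162 rad = 10.406°
Rodrigues: sinθ=0.18062, 1−cosθ=0.01645; R = I + sinθ·[k]× + (1−cosθ)·[k]×²:
    [+0.99533 -0.00538 +0.09635]
    [+0.02008 +0.98814 -0.15224]
    [-0.09439 +0.15347 +0.98363]
t = (-0.0916, 0.0989, 0.5834) m
M0: Pc = R·M0+t = (-0.16565, +0.17054, +0.60174); u = 766.0·(-0.16565)/0.60174 + 336.8 = 125.9288, v = 630.8·(+0.17054)/0.60174 + 230.3 = 409.0716
M1: Pc = R·M1+t = (-0.01834, +0.17351, +0.58777); u = 766.0·(-0.01834)/0.58777 + 336.8 = 312.8942, v = 630.8·(+0.17351)/0.58777 + 230.3 = 416.5100
M2: Pc = R·M2+t = (-0.01755, +0.02726, +0.56506); u = 766.0·(-0.01755)/0.56506 + 336.8 = 313.0127, v = 630.8·(+0.02726)/0.56506 + 230.3 = 260.7356
M3: Pc = R·M3+t = (-0.16486, +0.02429, +0.57903); u = 766.0·(-0.16486)/0.57903 + 336.8 = 118.7104, v = 630.8·(+0.02429)/0.57903 + 230.3 = 256.7638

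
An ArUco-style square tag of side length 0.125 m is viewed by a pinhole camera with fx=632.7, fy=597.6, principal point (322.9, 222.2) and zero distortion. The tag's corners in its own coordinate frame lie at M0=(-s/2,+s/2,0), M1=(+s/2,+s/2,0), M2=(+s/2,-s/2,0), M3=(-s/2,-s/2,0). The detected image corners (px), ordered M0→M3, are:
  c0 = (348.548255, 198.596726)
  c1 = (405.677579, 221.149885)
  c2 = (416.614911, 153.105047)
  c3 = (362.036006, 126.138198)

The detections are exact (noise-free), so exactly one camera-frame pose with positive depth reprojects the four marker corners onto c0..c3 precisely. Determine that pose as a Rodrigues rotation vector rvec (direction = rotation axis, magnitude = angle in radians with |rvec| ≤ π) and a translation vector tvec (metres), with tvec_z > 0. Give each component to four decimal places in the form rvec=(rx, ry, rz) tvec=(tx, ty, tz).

Intrinsics K: fx=632.7, fy=597.6, cx=322.9, cy=222.2
Marker side s = 0.125 m; corners in marker frame (Z=0):
  M0 = (-0.0625, +0.0625, 0)
  M1 = (+0.0625, +0.0625, 0)
  M2 = (+0.0625, -0.0625, 0)
  M3 = (-0.0625, -0.0625, 0)
Detected image corners:
  c0 = (348.548255, 198.596726) px
  c1 = (405.677579, 221.149885) px
  c2 = (416.614911, 153.105047) px
  c3 = (362.036006, 126.138198) px
Planar DLT: solve 8×8 A·h = b for H (H[2,2]=1):
  H  [+671.32065 -188.19801 +384.33284]
  H  [+300.77675 +519.92939 +174.68045]
  H  [+0.58619 -0.23713 +1.00000]
B = K⁻¹H; ‖b₁‖=1.002747, ‖b₂‖=1.002747; λ = 2/(‖b₁‖+‖b₂‖) = 0.997261, sign → tz>0 ⇒ λ=+0.997261
r₁ = λ·B[:,0] = (+0.75979,+0.28457,+0.58458); r₂ = λ·B[:,1] = (-0.17595,+0.95557,-0.23648)
r₃ = r₁×r₂ = (-0.62591,+0.07682,+0.77611); SVD([r₁ r₂ r₃]) → R = UVᵀ:
  R  [+0.75979 -0.17595 -0.62591]
  R  [+0.28457 +0.95557 +0.07682]
  R  [+0.58458 -0.23648 +0.77611]
t = (+0.09683, -0.07930, +0.99726) m
tr R = 2.491470; θ = arccos((tr R − 1)/2) = 0.729159 rad = 41.778°
axis k = ((R−Rᵀ)₃₂, (R−Rᵀ)₁₃, (R−Rᵀ)₂₁) / (2 sinθ) = (-0.235119, -0.908445, +0.345610)
rvec = θ·k = (-0.171439, -0.662401, +0.252004)

rvec=(-0.1714, -0.6624, 0.2520) tvec=(0.0968, -0.0793, 0.9973)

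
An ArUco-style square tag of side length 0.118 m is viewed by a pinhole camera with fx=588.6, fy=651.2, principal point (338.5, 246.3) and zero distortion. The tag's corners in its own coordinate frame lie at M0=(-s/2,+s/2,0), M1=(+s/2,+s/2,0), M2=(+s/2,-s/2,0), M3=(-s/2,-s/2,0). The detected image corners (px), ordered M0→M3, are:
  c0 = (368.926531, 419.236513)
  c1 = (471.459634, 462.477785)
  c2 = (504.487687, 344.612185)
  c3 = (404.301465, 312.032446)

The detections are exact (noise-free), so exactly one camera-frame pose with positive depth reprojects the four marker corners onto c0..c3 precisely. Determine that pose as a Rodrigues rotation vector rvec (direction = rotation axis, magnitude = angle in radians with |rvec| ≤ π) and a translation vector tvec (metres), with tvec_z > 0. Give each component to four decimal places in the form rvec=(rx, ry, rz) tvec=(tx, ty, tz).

Intrinsics K: fx=588.6, fy=651.2, cx=338.5, cy=246.3
Marker side s = 0.118 m; corners in marker frame (Z=0):
  M0 = (-0.0590, +0.0590, 0)
  M1 = (+0.0590, +0.0590, 0)
  M2 = (+0.0590, -0.0590, 0)
  M3 = (-0.0590, -0.0590, 0)
Detected image corners:
  c0 = (368.926531, 419.236513) px
  c1 = (471.459634, 462.477785) px
  c2 = (504.487687, 344.612185) px
  c3 = (404.301465, 312.032446) px
Planar DLT: solve 8×8 A·h = b for H (H[2,2]=1):
  H  [+569.43127 -473.65585 +435.73885]
  H  [+65.72238 +790.60409 +382.45736]
  H  [-0.66158 -0.41945 +1.00000]
B = K⁻¹H; ‖b₁‖=1.542020, ‖b₂‖=1.542020; λ = 2/(‖b₁‖+‖b₂‖) = 0.648500, sign → tz>0 ⇒ λ=+0.648500
r₁ = λ·B[:,0] = (+0.87411,+0.22772,-0.42903); r₂ = λ·B[:,1] = (-0.36542,+0.89021,-0.27202)
r₃ = r₁×r₂ = (+0.31998,+0.39455,+0.86136); SVD([r₁ r₂ r₃]) → R = UVᵀ:
  R  [+0.87411 -0.36542 +0.31998]
  R  [+0.22772 +0.89021 +0.39455]
  R  [-0.42903 -0.27202 +0.86136]
t = (+0.10713, +0.13559, +0.64850) m
tr R = 2.625682; θ = arccos((tr R − 1)/2) = 0.621783 rad = 35.626°
axis k = ((R−Rᵀ)₃₂, (R−Rᵀ)₁₃, (R−Rᵀ)₂₁) / (2 sinθ) = (-0.572175, +0.642948, +0.509149)
rvec = θ·k = (-0.355769, +0.399774, +0.316581)

rvec=(-0.3558, 0.3998, 0.3166) tvec=(0.1071, 0.1356, 0.6485)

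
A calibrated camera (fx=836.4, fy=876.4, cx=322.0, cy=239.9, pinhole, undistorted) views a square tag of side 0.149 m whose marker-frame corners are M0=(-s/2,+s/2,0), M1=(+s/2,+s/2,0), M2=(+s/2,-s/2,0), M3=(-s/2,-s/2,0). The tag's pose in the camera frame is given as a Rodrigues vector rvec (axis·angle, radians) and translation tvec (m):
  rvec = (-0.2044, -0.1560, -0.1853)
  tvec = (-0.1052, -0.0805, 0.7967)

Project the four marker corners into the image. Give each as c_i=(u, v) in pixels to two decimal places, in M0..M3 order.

Intrinsics K: fx=836.4, fy=876.4, cx=322.0, cy=239.9
Marker side s = 0.149 m; corners in marker frame (Z=0):
  M0 = (-0.0745, +0.0745, 0)
  M1 = (+0.0745, +0.0745, 0)
  M2 = (+0.0745, -0.0745, 0)
  M3 = (-0.0745, -0.0745, 0)
rvec = (-0.2044, -0.1560, -0.1853), |rvec| = θ = 0.31694 rad = 18.159°
Rodrigues: sinθ=0.31166, 1−cosθ=0.04981; R = I + sinθ·[k]× + (1−cosθ)·[k]×²:
    [+0.97091 +0.19802 -0.13462]
    [-0.16640 +0.96226 +0.21533]
    [+0.17218 -0.18666 +0.96722]
t = (-0.1052, -0.0805, 0.7967) m
M0: Pc = R·M0+t = (-0.16278, +0.00359, +0.76997); u = 836.4·(-0.16278)/0.76997 + 322.0 = 145.1752, v = 876.4·(+0.00359)/0.76997 + 239.9 = 243.9810
M1: Pc = R·M1+t = (-0.01811, -0.02121, +0.79562); u = 836.4·(-0.01811)/0.79562 + 322.0 = 302.9570, v = 876.4·(-0.02121)/0.79562 + 239.9 = 216.5380
M2: Pc = R·M2+t = (-0.04762, -0.16459, +0.82343); u = 836.4·(-0.04762)/0.82343 + 322.0 = 273.6301, v = 876.4·(-0.16459)/0.82343 + 239.9 = 64.7279
M3: Pc = R·M3+t = (-0.19229, -0.13979, +0.79778); u = 836.4·(-0.19229)/0.79778 + 322.0 = 120.4059, v = 876.4·(-0.13979)/0.79778 + 239.9 = 86.3322

c0=(145.18, 243.98) c1=(302.96, 216.54) c2=(273.63, 64.73) c3=(120.41, 86.33)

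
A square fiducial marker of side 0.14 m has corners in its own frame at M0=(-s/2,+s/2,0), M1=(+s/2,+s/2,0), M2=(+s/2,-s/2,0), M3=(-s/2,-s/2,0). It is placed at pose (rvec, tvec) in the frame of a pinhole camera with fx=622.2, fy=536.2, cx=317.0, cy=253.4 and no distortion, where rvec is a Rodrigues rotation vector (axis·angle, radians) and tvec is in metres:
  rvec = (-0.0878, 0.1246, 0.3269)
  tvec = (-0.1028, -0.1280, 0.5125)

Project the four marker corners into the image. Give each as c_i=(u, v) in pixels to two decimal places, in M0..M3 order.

Intrinsics K: fx=622.2, fy=536.2, cx=317.0, cy=253.4
Marker side s = 0.14 m; corners in marker frame (Z=0):
  M0 = (-0.0700, +0.0700, 0)
  M1 = (+0.0700, +0.0700, 0)
  M2 = (+0.0700, -0.0700, 0)
  M3 = (-0.0700, -0.0700, 0)
rvec = (-0.0878, 0.1246, 0.3269), |rvec| = θ = 0.36069 rad = 20.666°
Rodrigues: sinθ=0.35292, 1−cosθ=0.06435; R = I + sinθ·[k]× + (1−cosθ)·[k]×²:
    [+0.93947 -0.32527 +0.10772]
    [+0.31445 +0.94333 +0.10605]
    [-0.13611 -0.06576 +0.98851]
t = (-0.1028, -0.1280, 0.5125) m
M0: Pc = R·M0+t = (-0.19133, -0.08398, +0.51742); u = 622.2·(-0.19133)/0.51742 + 317.0 = 86.9250, v = 536.2·(-0.08398)/0.51742 + 253.4 = 166.3747
M1: Pc = R·M1+t = (-0.05981, -0.03996, +0.49837); u = 622.2·(-0.05981)/0.49837 + 317.0 = 242.3336, v = 536.2·(-0.03996)/0.49837 + 253.4 = 210.4115
M2: Pc = R·M2+t = (-0.01427, -0.17202, +0.50758); u = 622.2·(-0.01427)/0.50758 + 317.0 = 299.5092, v = 536.2·(-0.17202)/0.50758 + 253.4 = 71.6769
M3: Pc = R·M3+t = (-0.14579, -0.21604, +0.52663); u = 622.2·(-0.14579)/0.52663 + 317.0 = 144.7487, v = 536.2·(-0.21604)/0.52663 + 253.4 = 33.4300

c0=(86.93, 166.37) c1=(242.33, 210.41) c2=(299.51, 71.68) c3=(144.75, 33.43)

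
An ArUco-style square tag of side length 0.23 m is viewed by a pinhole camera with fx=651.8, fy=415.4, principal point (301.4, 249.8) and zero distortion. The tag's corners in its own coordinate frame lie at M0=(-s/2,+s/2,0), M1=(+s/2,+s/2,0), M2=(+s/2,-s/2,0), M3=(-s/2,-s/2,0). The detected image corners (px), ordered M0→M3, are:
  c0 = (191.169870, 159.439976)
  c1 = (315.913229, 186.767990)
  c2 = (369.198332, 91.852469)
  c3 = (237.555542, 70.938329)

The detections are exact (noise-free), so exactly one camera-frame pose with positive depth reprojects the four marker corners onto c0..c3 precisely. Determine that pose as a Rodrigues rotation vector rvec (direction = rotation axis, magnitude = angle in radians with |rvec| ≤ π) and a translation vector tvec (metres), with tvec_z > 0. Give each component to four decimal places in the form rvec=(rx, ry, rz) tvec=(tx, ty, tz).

rvec=(0.0446, 0.3576, 0.3613) tvec=(-0.0397, -0.2972, 1.0082)

Intrinsics K: fx=651.8, fy=415.4, cx=301.4, cy=249.8
Marker side s = 0.23 m; corners in marker frame (Z=0):
  M0 = (-0.1150, +0.1150, 0)
  M1 = (+0.1150, +0.1150, 0)
  M2 = (+0.1150, -0.1150, 0)
  M3 = (-0.1150, -0.1150, 0)
Detected image corners:
  c0 = (191.169870, 159.439976) px
  c1 = (315.913229, 186.767990) px
  c2 = (369.198332, 91.852469) px
  c3 = (237.555542, 70.938329) px
Planar DLT: solve 8×8 A·h = b for H (H[2,2]=1):
  H  [+464.81321 -186.85106 +275.71317]
  H  [+62.83312 +411.56879 +127.34359]
  H  [-0.33171 +0.10505 +1.00000]
B = K⁻¹H; ‖b₁‖=0.991905, ‖b₂‖=0.991905; λ = 2/(‖b₁‖+‖b₂‖) = 1.008161, sign → tz>0 ⇒ λ=+1.008161
r₁ = λ·B[:,0] = (+0.87358,+0.35359,-0.33441); r₂ = λ·B[:,1] = (-0.33798,+0.93517,+0.10591)
r₃ = r₁×r₂ = (+0.35018,+0.02051,+0.93646); SVD([r₁ r₂ r₃]) → R = UVᵀ:
  R  [+0.87358 -0.33798 +0.35018]
  R  [+0.35359 +0.93517 +0.02051]
  R  [-0.33441 +0.10591 +0.93646]
t = (-0.03973, -0.29720, +1.00816) m
tr R = 2.745210; θ = arccos((tr R − 1)/2) = 0.510286 rad = 29.237°
axis k = ((R−Rᵀ)₃₂, (R−Rᵀ)₁₃, (R−Rᵀ)₂₁) / (2 sinθ) = (+0.087425, +0.700819, +0.707962)
rvec = θ·k = (+0.044612, +0.357618, +0.361263)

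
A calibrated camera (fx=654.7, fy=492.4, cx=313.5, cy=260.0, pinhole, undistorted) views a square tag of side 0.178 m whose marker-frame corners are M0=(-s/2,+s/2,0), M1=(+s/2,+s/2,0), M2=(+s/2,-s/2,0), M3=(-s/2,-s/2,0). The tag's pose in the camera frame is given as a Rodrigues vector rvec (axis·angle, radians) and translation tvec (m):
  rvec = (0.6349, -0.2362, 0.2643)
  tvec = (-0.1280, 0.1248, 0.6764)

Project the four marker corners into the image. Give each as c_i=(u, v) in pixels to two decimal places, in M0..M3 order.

c0=(89.15, 385.77) c1=(250.59, 396.75) c2=(297.02, 313.52) c3=(113.33, 293.44)

Intrinsics K: fx=654.7, fy=492.4, cx=313.5, cy=260.0
Marker side s = 0.178 m; corners in marker frame (Z=0):
  M0 = (-0.0890, +0.0890, 0)
  M1 = (+0.0890, +0.0890, 0)
  M2 = (+0.0890, -0.0890, 0)
  M3 = (-0.0890, -0.0890, 0)
rvec = (0.6349, -0.2362, 0.2643), |rvec| = θ = 0.72715 rad = 41.662°
Rodrigues: sinθ=0.66474, 1−cosθ=0.25293; R = I + sinθ·[k]× + (1−cosθ)·[k]×²:
    [+0.93990 -0.31335 -0.13566]
    [+0.16988 +0.77376 -0.61027]
    [+0.29620 +0.55055 +0.78049]
t = (-0.1280, 0.1248, 0.6764) m
M0: Pc = R·M0+t = (-0.23954, +0.17855, +0.69904); u = 654.7·(-0.23954)/0.69904 + 313.5 = 89.1538, v = 492.4·(+0.17855)/0.69904 + 260.0 = 385.7669
M1: Pc = R·M1+t = (-0.07224, +0.20878, +0.75176); u = 654.7·(-0.07224)/0.75176 + 313.5 = 250.5891, v = 492.4·(+0.20878)/0.75176 + 260.0 = 396.7528
M2: Pc = R·M2+t = (-0.01646, +0.07105, +0.65376); u = 654.7·(-0.01646)/0.65376 + 313.5 = 297.0156, v = 492.4·(+0.07105)/0.65376 + 260.0 = 313.5168
M3: Pc = R·M3+t = (-0.18376, +0.04082, +0.60104); u = 654.7·(-0.18376)/0.60104 + 313.5 = 113.3313, v = 492.4·(+0.04082)/0.60104 + 260.0 = 293.4382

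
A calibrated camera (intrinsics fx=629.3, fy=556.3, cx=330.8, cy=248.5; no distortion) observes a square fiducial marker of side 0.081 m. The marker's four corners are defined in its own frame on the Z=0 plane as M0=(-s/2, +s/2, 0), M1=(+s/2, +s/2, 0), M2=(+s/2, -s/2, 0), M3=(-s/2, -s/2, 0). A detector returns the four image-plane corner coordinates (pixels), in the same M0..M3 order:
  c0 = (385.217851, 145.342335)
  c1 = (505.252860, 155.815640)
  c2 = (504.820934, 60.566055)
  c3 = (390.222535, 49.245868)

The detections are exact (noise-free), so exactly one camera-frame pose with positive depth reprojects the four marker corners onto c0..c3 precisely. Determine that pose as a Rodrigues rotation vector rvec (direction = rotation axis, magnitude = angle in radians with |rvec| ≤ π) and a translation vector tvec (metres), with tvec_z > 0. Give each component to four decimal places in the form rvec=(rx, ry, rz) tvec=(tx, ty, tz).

Intrinsics K: fx=629.3, fy=556.3, cx=330.8, cy=248.5
Marker side s = 0.081 m; corners in marker frame (Z=0):
  M0 = (-0.0405, +0.0405, 0)
  M1 = (+0.0405, +0.0405, 0)
  M2 = (+0.0405, -0.0405, 0)
  M3 = (-0.0405, -0.0405, 0)
Detected image corners:
  c0 = (385.217851, 145.342335) px
  c1 = (505.252860, 155.815640) px
  c2 = (504.820934, 60.566055) px
  c3 = (390.222535, 49.245868) px
Planar DLT: solve 8×8 A·h = b for H (H[2,2]=1):
  H  [+1525.27670 -281.85598 +446.81838]
  H  [+152.53119 +1122.67963 +101.67905]
  H  [+0.17406 -0.56872 +1.00000]
B = K⁻¹H; ‖b₁‖=2.346993, ‖b₂‖=2.346993; λ = 2/(‖b₁‖+‖b₂‖) = 0.426077, sign → tz>0 ⇒ λ=+0.426077
r₁ = λ·B[:,0] = (+0.99373,+0.08370,+0.07416); r₂ = λ·B[:,1] = (-0.06346,+0.96812,-0.24232)
r₃ = r₁×r₂ = (-0.09208,+0.23609,+0.96736); SVD([r₁ r₂ r₃]) → R = UVᵀ:
  R  [+0.99373 -0.06346 -0.09208]
  R  [+0.08370 +0.96812 +0.23609]
  R  [+0.07416 -0.24232 +0.96736]
t = (+0.07855, -0.11245, +0.42608) m
tr R = 2.929205; θ = arccos((tr R − 1)/2) = 0.266865 rad = 15.290°
axis k = ((R−Rᵀ)₃₂, (R−Rᵀ)₁₃, (R−Rᵀ)₂₁) / (2 sinθ) = (-0.907086, -0.315197, +0.279008)
rvec = θ·k = (-0.242070, -0.084115, +0.074457)

rvec=(-0.2421, -0.0841, 0.0745) tvec=(0.0786, -0.1125, 0.4261)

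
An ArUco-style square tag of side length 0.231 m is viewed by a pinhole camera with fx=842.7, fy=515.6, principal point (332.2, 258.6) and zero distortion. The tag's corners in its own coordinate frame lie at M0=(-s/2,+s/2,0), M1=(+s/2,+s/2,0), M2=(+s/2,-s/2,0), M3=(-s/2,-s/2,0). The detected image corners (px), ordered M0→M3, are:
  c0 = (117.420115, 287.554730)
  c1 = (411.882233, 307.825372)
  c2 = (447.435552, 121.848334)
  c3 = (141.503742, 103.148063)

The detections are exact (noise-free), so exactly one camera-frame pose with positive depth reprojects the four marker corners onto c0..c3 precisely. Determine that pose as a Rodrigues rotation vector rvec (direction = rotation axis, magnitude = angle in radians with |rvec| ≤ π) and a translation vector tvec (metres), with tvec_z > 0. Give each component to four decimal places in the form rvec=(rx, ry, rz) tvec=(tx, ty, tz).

rvec=(0.1012, 0.0400, 0.1073) tvec=(-0.0411, -0.0647, 0.6430)

Intrinsics K: fx=842.7, fy=515.6, cx=332.2, cy=258.6
Marker side s = 0.231 m; corners in marker frame (Z=0):
  M0 = (-0.1155, +0.1155, 0)
  M1 = (+0.1155, +0.1155, 0)
  M2 = (+0.1155, -0.1155, 0)
  M3 = (-0.1155, -0.1155, 0)
Detected image corners:
  c0 = (117.420115, 287.554730) px
  c1 = (411.882233, 307.825372) px
  c2 = (447.435552, 121.848334) px
  c3 = (141.503742, 103.148063) px
Planar DLT: solve 8×8 A·h = b for H (H[2,2]=1):
  H  [+1284.12395 -84.17873 +278.35635]
  H  [+73.43229 +834.50676 +206.74589]
  H  [-0.05355 +0.16008 +1.00000]
B = K⁻¹H; ‖b₁‖=1.555100, ‖b₂‖=1.555100; λ = 2/(‖b₁‖+‖b₂‖) = 0.643045, sign → tz>0 ⇒ λ=+0.643045
r₁ = λ·B[:,0] = (+0.99346,+0.10885,-0.03444); r₂ = λ·B[:,1] = (-0.10481,+0.98915,+0.10294)
r₃ = r₁×r₂ = (+0.04527,-0.09866,+0.99409); SVD([r₁ r₂ r₃]) → R = UVᵀ:
  R  [+0.99346 -0.10481 +0.04527]
  R  [+0.10885 +0.98915 -0.09866]
  R  [-0.03444 +0.10294 +0.99409]
t = (-0.04109, -0.06467, +0.64305) m
tr R = 2.976702; θ = arccos((tr R − 1)/2) = 0.152784 rad = 8.754°
axis k = ((R−Rᵀ)₃₂, (R−Rᵀ)₁₃, (R−Rᵀ)₂₁) / (2 sinθ) = (+0.662311, +0.261857, +0.701979)
rvec = θ·k = (+0.101191, +0.040008, +0.107251)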